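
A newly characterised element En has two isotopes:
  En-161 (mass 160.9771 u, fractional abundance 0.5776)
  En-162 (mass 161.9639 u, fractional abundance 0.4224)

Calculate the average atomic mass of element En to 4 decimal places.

Ar = Σ fᵢ·mᵢ = 0.5776 × 160.9771 + 0.4224 × 161.9639
= 92.98037 + 68.41355 = 161.39392 u

161.3939 u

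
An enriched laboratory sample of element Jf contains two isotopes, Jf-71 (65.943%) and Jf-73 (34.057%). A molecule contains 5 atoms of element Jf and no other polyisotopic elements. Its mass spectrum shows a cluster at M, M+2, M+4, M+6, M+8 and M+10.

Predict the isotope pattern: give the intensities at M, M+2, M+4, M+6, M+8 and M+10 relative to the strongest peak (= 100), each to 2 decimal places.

The 5 Jf atoms are independent, so intensities follow the terms of (0.65943 + 0.34057)^5.
P(M) = 0.65943^5 = 0.124693
P(M+2) = 5 × 0.65943^4 × 0.34057^1 = 0.321997
P(M+4) = 10 × 0.65943^3 × 0.34057^2 = 0.332597
P(M+6) = 10 × 0.65943^2 × 0.34057^3 = 0.171774
P(M+8) = 5 × 0.65943^1 × 0.34057^4 = 0.044357
P(M+10) = 0.34057^5 = 0.004582
The M+4 peak is largest (0.332597); scaling to 100 gives 37.49 : 96.81 : 100.00 : 51.65 : 13.34 : 1.38.

37.49 : 96.81 : 100.00 : 51.65 : 13.34 : 1.38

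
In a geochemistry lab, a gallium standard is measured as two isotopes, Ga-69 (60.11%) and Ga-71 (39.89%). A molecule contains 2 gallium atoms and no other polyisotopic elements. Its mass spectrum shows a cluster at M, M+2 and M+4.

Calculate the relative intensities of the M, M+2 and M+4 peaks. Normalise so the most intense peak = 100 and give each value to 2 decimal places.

75.34 : 100.00 : 33.18

Expanding (0.6011 + 0.3989)^2:
P(M) = 0.6011^2 = 0.361321
P(M+2) = 2 × 0.6011^1 × 0.3989^1 = 0.479558
P(M+4) = 0.3989^2 = 0.159121
The M+2 peak is largest (0.479558); scaling to 100 gives 75.34 : 100.00 : 33.18.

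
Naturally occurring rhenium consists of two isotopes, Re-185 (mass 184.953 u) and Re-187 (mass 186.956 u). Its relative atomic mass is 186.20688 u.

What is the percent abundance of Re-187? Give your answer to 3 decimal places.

62.600%

With x = fraction of Re-185 (so Re-187 is 1 − x):
184.953·x + 186.956·(1 − x) = 186.20688
(184.953 − 186.956)·x = 186.20688 − 186.956
x = -0.74912 / -2.003 = 0.37400 → 37.400% Re-185, 62.600% Re-187.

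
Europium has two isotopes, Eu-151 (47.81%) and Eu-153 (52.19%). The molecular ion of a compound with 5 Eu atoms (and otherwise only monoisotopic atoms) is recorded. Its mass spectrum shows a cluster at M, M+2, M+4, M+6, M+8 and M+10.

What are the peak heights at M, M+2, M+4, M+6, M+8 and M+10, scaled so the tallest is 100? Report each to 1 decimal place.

Expanding (0.4781 + 0.5219)^5:
P(M) = 0.4781^5 = 0.024980
P(M+2) = 5 × 0.4781^4 × 0.5219^1 = 0.136343
P(M+4) = 10 × 0.4781^3 × 0.5219^2 = 0.297667
P(M+6) = 10 × 0.4781^2 × 0.5219^3 = 0.324937
P(M+8) = 5 × 0.4781^1 × 0.5219^4 = 0.177353
P(M+10) = 0.5219^5 = 0.038720
The M+6 peak is largest (0.324937); scaling to 100 gives 7.7 : 42.0 : 91.6 : 100.0 : 54.6 : 11.9.

7.7 : 42.0 : 91.6 : 100.0 : 54.6 : 11.9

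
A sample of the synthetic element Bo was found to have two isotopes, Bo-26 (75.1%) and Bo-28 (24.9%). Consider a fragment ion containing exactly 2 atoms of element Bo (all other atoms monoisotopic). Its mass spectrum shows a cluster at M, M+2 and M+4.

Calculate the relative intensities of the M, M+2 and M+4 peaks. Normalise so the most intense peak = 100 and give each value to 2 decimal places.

100.00 : 66.31 : 10.99

The 2 Bo atoms are independent, so intensities follow the terms of (0.751 + 0.249)^2.
P(M) = 0.751^2 = 0.564001
P(M+2) = 2 × 0.751^1 × 0.249^1 = 0.373998
P(M+4) = 0.249^2 = 0.062001
The M peak is largest (0.564001); scaling to 100 gives 100.00 : 66.31 : 10.99.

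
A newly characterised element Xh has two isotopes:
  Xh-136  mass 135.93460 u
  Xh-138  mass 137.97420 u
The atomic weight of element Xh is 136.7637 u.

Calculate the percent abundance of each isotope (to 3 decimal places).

Writing the weighted mean with unknown fraction x of Xh-136:
135.93460·x + 137.97420·(1 − x) = 136.7637
(135.93460 − 137.97420)·x = 136.7637 − 137.97420
x = -1.21050 / -2.03960 = 0.59350 → 59.350% Xh-136, 40.650% Xh-138.

Xh-136: 59.350%, Xh-138: 40.650%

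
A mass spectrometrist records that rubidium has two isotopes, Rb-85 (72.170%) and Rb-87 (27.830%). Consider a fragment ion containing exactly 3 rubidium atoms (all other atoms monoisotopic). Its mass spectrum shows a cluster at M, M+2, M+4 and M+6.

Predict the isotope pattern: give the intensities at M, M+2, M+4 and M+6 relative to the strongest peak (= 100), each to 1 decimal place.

The 3 Rb atoms are independent, so intensities follow the terms of (0.72170 + 0.27830)^3.
P(M) = 0.72170^3 = 0.375898
P(M+2) = 3 × 0.72170^2 × 0.27830^1 = 0.434858
P(M+4) = 3 × 0.72170^1 × 0.27830^2 = 0.167689
P(M+6) = 0.27830^3 = 0.021555
The M+2 peak is largest (0.434858); scaling to 100 gives 86.4 : 100.0 : 38.6 : 5.0.

86.4 : 100.0 : 38.6 : 5.0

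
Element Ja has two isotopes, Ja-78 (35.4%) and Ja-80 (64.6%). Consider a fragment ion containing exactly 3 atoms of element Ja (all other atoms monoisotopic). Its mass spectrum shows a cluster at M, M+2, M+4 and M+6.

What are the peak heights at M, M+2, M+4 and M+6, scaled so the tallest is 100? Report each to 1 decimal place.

10.0 : 54.8 : 100.0 : 60.8

Expanding (0.354 + 0.646)^3:
P(M) = 0.354^3 = 0.044362
P(M+2) = 3 × 0.354^2 × 0.646^1 = 0.242862
P(M+4) = 3 × 0.354^1 × 0.646^2 = 0.443190
P(M+6) = 0.646^3 = 0.269586
The M+4 peak is largest (0.443190); scaling to 100 gives 10.0 : 54.8 : 100.0 : 60.8.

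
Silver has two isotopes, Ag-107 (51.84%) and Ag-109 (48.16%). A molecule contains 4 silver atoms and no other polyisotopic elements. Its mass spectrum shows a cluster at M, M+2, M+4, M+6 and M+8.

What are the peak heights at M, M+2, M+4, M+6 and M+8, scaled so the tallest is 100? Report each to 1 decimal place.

19.3 : 71.8 : 100.0 : 61.9 : 14.4

The 4 Ag atoms are independent, so intensities follow the terms of (0.5184 + 0.4816)^4.
P(M) = 0.5184^4 = 0.072220
P(M+2) = 4 × 0.5184^3 × 0.4816^1 = 0.268375
P(M+4) = 6 × 0.5184^2 × 0.4816^2 = 0.373985
P(M+6) = 4 × 0.5184^1 × 0.4816^3 = 0.231624
P(M+8) = 0.4816^4 = 0.053795
The M+4 peak is largest (0.373985); scaling to 100 gives 19.3 : 71.8 : 100.0 : 61.9 : 14.4.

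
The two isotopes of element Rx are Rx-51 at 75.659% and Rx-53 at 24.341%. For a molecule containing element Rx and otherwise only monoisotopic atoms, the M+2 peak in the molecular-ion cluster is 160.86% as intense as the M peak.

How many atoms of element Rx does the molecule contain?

5

For n independent Rx atoms, I(M+2)/I(M) = n · (abundance Rx-53) / (abundance Rx-51) = n · 0.24341/0.75659.
n = 1.6086 × 0.75659/0.24341 = 5.00 ≈ 5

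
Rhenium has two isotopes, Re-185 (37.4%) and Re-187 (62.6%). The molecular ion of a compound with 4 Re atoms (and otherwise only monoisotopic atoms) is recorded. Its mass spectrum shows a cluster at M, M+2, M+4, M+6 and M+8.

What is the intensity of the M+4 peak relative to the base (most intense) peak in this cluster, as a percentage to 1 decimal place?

Binomial terms of (0.374 + 0.626)^4: M 0.0196, M+2 0.1310, M+4 0.3289, M+6 0.3670, M+8 0.1536 → M+6 is the base peak.
P(M+6) = C(4,3) × 0.374^1 × 0.626^3 = 4 × 0.3740 × 0.24531438 = 0.366990 (base)
P(M+4) = C(4,2) × 0.374^2 × 0.626^2 = 6 × 0.139876 × 0.391876 = 0.328884
Relative intensity = 0.328884 / 0.366990 × 100 = 89.6

89.6%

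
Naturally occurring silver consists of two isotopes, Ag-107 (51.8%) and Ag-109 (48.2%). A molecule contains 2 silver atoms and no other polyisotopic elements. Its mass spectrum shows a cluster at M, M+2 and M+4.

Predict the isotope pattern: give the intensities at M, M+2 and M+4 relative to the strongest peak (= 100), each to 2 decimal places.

53.73 : 100.00 : 46.53

The 2 Ag atoms are independent, so intensities follow the terms of (0.518 + 0.482)^2.
P(M) = 0.518^2 = 0.268324
P(M+2) = 2 × 0.518^1 × 0.482^1 = 0.499352
P(M+4) = 0.482^2 = 0.232324
The M+2 peak is largest (0.499352); scaling to 100 gives 53.73 : 100.00 : 46.53.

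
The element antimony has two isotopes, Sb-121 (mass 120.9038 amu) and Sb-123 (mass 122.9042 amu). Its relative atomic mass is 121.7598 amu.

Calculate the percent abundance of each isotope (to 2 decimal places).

Writing the weighted mean with unknown fraction x of Sb-121:
120.9038·x + 122.9042·(1 − x) = 121.7598
(120.9038 − 122.9042)·x = 121.7598 − 122.9042
x = -1.1444 / -2.0004 = 0.57209 → 57.21% Sb-121, 42.79% Sb-123.

Sb-121: 57.21%, Sb-123: 42.79%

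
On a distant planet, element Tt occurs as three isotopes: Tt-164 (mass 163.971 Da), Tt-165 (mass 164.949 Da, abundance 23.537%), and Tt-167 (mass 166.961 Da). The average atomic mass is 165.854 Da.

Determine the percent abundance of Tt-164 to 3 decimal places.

21.185%

Let x and y be the fractions of Tt-164 and Tt-167. Then x + y = 1 − 0.23537 = 0.76463 and 163.971x + 166.961y = 165.854 − 0.23537×164.949 = 127.02995387.
Substituting: 163.971x + 166.961(0.76463 − x) = 127.02995387
(163.971 − 166.961)x = -0.63343556  ⇒  x = 0.21185, y = 0.55278
Tt-164: 21.185%, Tt-167: 55.278%.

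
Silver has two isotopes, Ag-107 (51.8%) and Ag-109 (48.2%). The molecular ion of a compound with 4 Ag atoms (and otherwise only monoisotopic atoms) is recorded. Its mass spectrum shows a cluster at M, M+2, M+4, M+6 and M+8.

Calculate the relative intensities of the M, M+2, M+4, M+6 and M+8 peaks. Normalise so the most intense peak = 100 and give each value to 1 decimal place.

Expanding (0.518 + 0.482)^4:
P(M) = 0.518^4 = 0.071998
P(M+2) = 4 × 0.518^3 × 0.482^1 = 0.267976
P(M+4) = 6 × 0.518^2 × 0.482^2 = 0.374029
P(M+6) = 4 × 0.518^1 × 0.482^3 = 0.232023
P(M+8) = 0.482^4 = 0.053974
The M+4 peak is largest (0.374029); scaling to 100 gives 19.2 : 71.6 : 100.0 : 62.0 : 14.4.

19.2 : 71.6 : 100.0 : 62.0 : 14.4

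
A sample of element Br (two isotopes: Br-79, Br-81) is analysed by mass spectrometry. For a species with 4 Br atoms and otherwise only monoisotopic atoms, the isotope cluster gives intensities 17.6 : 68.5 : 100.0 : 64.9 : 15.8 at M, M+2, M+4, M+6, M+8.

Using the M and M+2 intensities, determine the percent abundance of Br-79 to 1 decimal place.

50.7%

Let p = fractional abundance of Br-79. I(M+2)/I(M) = [C(4,1)·p^3·(1−p)] / p^4 = 4·(1−p)/p = 68.5/17.6 = 3.8920
(1−p)/p = 3.8920/4 = 0.9730  ⇒  p = 1/(1 + 0.9730) = 0.5068
Br-79: 50.7%, Br-81: 49.3%.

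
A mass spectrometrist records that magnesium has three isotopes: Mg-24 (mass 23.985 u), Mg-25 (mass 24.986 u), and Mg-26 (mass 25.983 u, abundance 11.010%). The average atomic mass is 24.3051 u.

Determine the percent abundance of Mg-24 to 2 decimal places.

Let x and y be the fractions of Mg-24 and Mg-25. Then x + y = 1 − 0.11010 = 0.88990 and 23.985x + 24.986y = 24.3051 − 0.11010×25.983 = 21.4443717.
Substituting: 23.985x + 24.986(0.88990 − x) = 21.4443717
(23.985 − 24.986)x = -0.7906697  ⇒  x = 0.78988, y = 0.10002
Mg-24: 78.99%, Mg-25: 10.00%.

78.99%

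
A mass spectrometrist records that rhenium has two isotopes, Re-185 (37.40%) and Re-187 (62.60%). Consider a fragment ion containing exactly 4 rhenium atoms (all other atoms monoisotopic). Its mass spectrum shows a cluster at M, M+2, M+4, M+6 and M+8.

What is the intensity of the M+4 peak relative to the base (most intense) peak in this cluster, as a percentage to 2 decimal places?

89.62%

Binomial terms of (0.3740 + 0.6260)^4: M 0.0196, M+2 0.1310, M+4 0.3289, M+6 0.3670, M+8 0.1536 → M+6 is the base peak.
P(M+6) = C(4,3) × 0.3740^1 × 0.6260^3 = 4 × 0.3740 × 0.24531438 = 0.366990 (base)
P(M+4) = C(4,2) × 0.3740^2 × 0.6260^2 = 6 × 0.139876 × 0.391876 = 0.328884
Relative intensity = 0.328884 / 0.366990 × 100 = 89.62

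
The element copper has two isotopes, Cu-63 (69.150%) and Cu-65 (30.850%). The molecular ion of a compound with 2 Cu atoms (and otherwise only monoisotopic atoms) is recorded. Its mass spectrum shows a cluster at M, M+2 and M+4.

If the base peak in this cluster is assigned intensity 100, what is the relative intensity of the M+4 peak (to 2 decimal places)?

Binomial terms of (0.69150 + 0.30850)^2: M 0.4782, M+2 0.4267, M+4 0.0952 → M is the base peak.
P(M) = C(2,0) × 0.69150^2 × 0.30850^0 = 1 × 0.47817225 × 1.0000 = 0.478172 (base)
P(M+4) = C(2,2) × 0.69150^0 × 0.30850^2 = 1 × 1.0000 × 0.09517225 = 0.095172
Relative intensity = 0.095172 / 0.478172 × 100 = 19.90

19.90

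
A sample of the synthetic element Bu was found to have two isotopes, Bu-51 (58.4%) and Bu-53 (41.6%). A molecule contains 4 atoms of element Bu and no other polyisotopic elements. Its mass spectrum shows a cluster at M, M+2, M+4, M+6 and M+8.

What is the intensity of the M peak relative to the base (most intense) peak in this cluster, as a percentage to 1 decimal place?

(0.584 + 0.416)^4 gives M 0.1163, M+2 0.3314, M+4 0.3541, M+6 0.1682, M+8 0.0299; the largest is M+4.
P(M+4) = C(4,2) × 0.584^2 × 0.416^2 = 6 × 0.341056 × 0.173056 = 0.354131 (base)
P(M) = C(4,0) × 0.584^4 × 0.416^0 = 1 × 0.1163192 × 1.0000 = 0.116319
Relative intensity = 0.116319 / 0.354131 × 100 = 32.8

32.8%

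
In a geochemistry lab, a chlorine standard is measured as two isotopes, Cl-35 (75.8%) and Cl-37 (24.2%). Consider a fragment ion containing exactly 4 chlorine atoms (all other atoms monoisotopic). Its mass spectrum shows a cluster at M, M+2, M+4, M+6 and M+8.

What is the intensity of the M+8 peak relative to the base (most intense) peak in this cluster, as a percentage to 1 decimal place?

(0.758 + 0.242)^4 gives M 0.3301, M+2 0.4216, M+4 0.2019, M+6 0.0430, M+8 0.0034; the largest is M+2.
P(M+2) = C(4,1) × 0.758^3 × 0.242^1 = 4 × 0.43551951 × 0.2420 = 0.421583 (base)
P(M+8) = C(4,4) × 0.758^0 × 0.242^4 = 1 × 1.0000 × 0.00342974 = 0.003430
Relative intensity = 0.003430 / 0.421583 × 100 = 0.8

0.8%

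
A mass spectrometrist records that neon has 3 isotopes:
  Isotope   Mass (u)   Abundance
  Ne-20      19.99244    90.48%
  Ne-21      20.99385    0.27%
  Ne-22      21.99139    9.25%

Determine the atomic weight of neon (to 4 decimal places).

The abundance-weighted mean is 0.9048 × 19.99244 + 0.0027 × 20.99385 + 0.0925 × 21.99139
= 18.089160 + 0.056683 + 2.034204 = 20.180047 u

20.1800 u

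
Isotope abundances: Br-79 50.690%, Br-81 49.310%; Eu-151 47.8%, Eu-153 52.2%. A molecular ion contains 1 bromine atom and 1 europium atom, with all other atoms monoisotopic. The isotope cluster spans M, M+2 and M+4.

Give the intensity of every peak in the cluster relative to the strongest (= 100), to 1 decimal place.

Bromine pattern (n=1): 0.5069 : 0.4931
Europium pattern (n=1): 0.4780 : 0.5220
Convolve the two distributions (both contribute in 2-u steps):
  M: 0.5069×0.4780 = 0.242298
  M+2: 0.5069×0.5220 + 0.4931×0.4780 = 0.500304
  M+4: 0.4931×0.5220 = 0.257398
Scale to base peak (0.500304) = 100: 48.4 : 100.0 : 51.4

48.4 : 100.0 : 51.4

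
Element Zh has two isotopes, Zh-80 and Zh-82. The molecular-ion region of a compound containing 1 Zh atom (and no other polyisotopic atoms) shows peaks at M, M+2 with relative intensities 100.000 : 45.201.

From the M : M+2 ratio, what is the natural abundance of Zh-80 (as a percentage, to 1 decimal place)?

68.9%

Let p = fractional abundance of Zh-80. I(M+2)/I(M) = [C(1,1)·p^0·(1−p)] / p^1 = 1·(1−p)/p = 45.201/100.000 = 0.4520
(1−p)/p = 0.4520/1 = 0.4520  ⇒  p = 1/(1 + 0.4520) = 0.6887
Zh-80: 68.9%, Zh-82: 31.1%.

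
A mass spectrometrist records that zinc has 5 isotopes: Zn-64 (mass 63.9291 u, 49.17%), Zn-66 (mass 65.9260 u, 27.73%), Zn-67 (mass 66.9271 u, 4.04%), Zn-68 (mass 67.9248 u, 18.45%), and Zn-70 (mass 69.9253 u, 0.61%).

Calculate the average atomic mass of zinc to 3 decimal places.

Average mass = Σ (abundance × isotope mass) = 0.4917 × 63.9291 + 0.2773 × 65.9260 + 0.0404 × 66.9271 + 0.1845 × 67.9248 + 0.0061 × 69.9253
= 31.43394 + 18.28128 + 2.70385 + 12.53213 + 0.42654 = 65.37774 u

65.378 u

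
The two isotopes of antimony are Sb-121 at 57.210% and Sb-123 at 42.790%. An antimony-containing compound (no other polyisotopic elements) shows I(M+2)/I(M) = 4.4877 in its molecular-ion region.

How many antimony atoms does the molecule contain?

With n Sb atoms, P(M+2)/P(M) = C(n,1)·p^(n−1)q / p^n = n·q/p = n · 0.42790/0.57210.
n = 4.4877 × 0.57210/0.42790 = 6.00 ≈ 6

6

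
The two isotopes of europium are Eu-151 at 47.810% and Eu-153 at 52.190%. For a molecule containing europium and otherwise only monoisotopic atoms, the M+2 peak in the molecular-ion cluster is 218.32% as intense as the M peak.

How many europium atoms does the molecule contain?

For n independent Eu atoms, I(M+2)/I(M) = n · (abundance Eu-153) / (abundance Eu-151) = n · 0.52190/0.47810.
n = 2.1832 × 0.47810/0.52190 = 2.00 ≈ 2

2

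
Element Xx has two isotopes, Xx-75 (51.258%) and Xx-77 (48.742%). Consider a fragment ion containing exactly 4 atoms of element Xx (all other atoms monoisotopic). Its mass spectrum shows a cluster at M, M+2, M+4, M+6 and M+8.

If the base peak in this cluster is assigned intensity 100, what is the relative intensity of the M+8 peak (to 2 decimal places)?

15.07

Term probabilities: M 0.0690, M+2 0.2626, M+4 0.3745, M+6 0.2374, M+8 0.0564. Base peak = M+4.
P(M+4) = C(4,2) × 0.51258^2 × 0.48742^2 = 6 × 0.26273826 × 0.23757826 = 0.374525 (base)
P(M+8) = C(4,4) × 0.51258^0 × 0.48742^4 = 1 × 1.0000 × 0.05644343 = 0.056443
Relative intensity = 0.056443 / 0.374525 × 100 = 15.07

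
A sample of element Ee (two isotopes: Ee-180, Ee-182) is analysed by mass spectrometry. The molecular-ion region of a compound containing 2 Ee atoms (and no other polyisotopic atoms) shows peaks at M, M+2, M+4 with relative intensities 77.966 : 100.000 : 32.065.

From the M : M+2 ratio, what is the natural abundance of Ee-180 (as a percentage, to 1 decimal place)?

60.9%

Let p = fractional abundance of Ee-180. I(M+2)/I(M) = [C(2,1)·p^1·(1−p)] / p^2 = 2·(1−p)/p = 100.000/77.966 = 1.2826
(1−p)/p = 1.2826/2 = 0.6413  ⇒  p = 1/(1 + 0.6413) = 0.6093
Ee-180: 60.9%, Ee-182: 39.1%.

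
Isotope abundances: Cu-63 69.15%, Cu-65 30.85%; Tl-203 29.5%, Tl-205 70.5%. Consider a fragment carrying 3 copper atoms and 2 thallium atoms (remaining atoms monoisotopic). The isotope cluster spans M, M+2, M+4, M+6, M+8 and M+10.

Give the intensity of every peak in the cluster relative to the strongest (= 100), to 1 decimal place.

7.9 : 48.2 : 100.0 : 83.3 : 30.2 : 4.0

Copper pattern (n=3): 0.33065611 : 0.44254842 : 0.19743483 : 0.02936064
Thallium pattern (n=2): 0.087025 : 0.41595 : 0.497025
Convolve the two distributions (both contribute in 2-u steps):
  M: 0.33065611×0.087025 = 0.028775
  M+2: 0.33065611×0.41595 + 0.44254842×0.087025 = 0.176049
  M+4: 0.33065611×0.497025 + 0.44254842×0.41595 + 0.19743483×0.087025 = 0.365604
  M+6: 0.44254842×0.497025 + 0.19743483×0.41595 + 0.02936064×0.087025 = 0.304636
  M+8: 0.19743483×0.497025 + 0.02936064×0.41595 = 0.110343
  M+10: 0.02936064×0.497025 = 0.014593
Scale to base peak (0.365604) = 100: 7.9 : 48.2 : 100.0 : 83.3 : 30.2 : 4.0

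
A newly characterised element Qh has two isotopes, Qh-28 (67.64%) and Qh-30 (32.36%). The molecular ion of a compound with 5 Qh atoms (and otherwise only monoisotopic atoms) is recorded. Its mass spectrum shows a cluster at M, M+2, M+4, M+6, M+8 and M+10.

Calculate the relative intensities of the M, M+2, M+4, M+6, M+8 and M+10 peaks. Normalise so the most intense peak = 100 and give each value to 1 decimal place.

Expanding (0.6764 + 0.3236)^5:
P(M) = 0.6764^5 = 0.141585
P(M+2) = 5 × 0.6764^4 × 0.3236^1 = 0.338683
P(M+4) = 10 × 0.6764^3 × 0.3236^2 = 0.324062
P(M+6) = 10 × 0.6764^2 × 0.3236^3 = 0.155036
P(M+8) = 5 × 0.6764^1 × 0.3236^4 = 0.037086
P(M+10) = 0.3236^5 = 0.003548
The M+2 peak is largest (0.338683); scaling to 100 gives 41.8 : 100.0 : 95.7 : 45.8 : 11.0 : 1.0.

41.8 : 100.0 : 95.7 : 45.8 : 11.0 : 1.0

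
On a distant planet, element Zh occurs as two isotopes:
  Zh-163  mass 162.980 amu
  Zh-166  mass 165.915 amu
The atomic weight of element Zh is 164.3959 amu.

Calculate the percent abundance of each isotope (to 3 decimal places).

With x = fraction of Zh-163 (so Zh-166 is 1 − x):
162.980·x + 165.915·(1 − x) = 164.3959
(162.980 − 165.915)·x = 164.3959 − 165.915
x = -1.5191 / -2.935 = 0.51758 → 51.758% Zh-163, 48.242% Zh-166.

Zh-163: 51.758%, Zh-166: 48.242%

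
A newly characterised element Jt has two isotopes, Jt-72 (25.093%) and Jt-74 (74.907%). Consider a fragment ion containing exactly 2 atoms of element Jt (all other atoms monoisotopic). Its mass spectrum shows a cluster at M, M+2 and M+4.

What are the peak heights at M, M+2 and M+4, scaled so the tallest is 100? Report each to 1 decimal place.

Expanding (0.25093 + 0.74907)^2:
P(M) = 0.25093^2 = 0.062966
P(M+2) = 2 × 0.25093^1 × 0.74907^1 = 0.375928
P(M+4) = 0.74907^2 = 0.561106
The M+4 peak is largest (0.561106); scaling to 100 gives 11.2 : 67.0 : 100.0.

11.2 : 67.0 : 100.0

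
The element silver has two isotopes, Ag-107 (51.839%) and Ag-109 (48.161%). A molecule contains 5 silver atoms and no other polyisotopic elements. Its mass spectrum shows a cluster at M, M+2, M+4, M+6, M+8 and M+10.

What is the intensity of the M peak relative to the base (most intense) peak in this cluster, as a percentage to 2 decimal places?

11.59%

Term probabilities: M 0.0374, M+2 0.1739, M+4 0.3231, M+6 0.3002, M+8 0.1394, M+10 0.0259. Base peak = M+4.
P(M+4) = C(5,2) × 0.51839^3 × 0.48161^2 = 10 × 0.13930601 × 0.23194819 = 0.323118 (base)
P(M) = C(5,0) × 0.51839^5 × 0.48161^0 = 1 × 0.03743545 × 1.0000 = 0.037435
Relative intensity = 0.037435 / 0.323118 × 100 = 11.59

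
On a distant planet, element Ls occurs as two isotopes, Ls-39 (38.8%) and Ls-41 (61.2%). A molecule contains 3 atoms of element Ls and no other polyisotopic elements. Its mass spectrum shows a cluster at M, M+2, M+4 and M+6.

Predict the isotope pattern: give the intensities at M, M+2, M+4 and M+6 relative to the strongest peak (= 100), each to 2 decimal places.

13.40 : 63.40 : 100.00 : 52.58

Each Ls atom is independently Ls-39 (p = 0.388) or Ls-41 (q = 0.612); the cluster is the binomial expansion (p + q)^3.
P(M) = 0.388^3 = 0.058411
P(M+2) = 3 × 0.388^2 × 0.612^1 = 0.276399
P(M+4) = 3 × 0.388^1 × 0.612^2 = 0.435969
P(M+6) = 0.612^3 = 0.229221
The M+4 peak is largest (0.435969); scaling to 100 gives 13.40 : 63.40 : 100.00 : 52.58.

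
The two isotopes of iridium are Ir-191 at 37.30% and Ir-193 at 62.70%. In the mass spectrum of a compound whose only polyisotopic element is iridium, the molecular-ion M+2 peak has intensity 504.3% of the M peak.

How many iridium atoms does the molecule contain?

3

With n Ir atoms, P(M+2)/P(M) = C(n,1)·p^(n−1)q / p^n = n·q/p = n · 0.6270/0.3730.
n = 5.043 × 0.3730/0.6270 = 3.00 ≈ 3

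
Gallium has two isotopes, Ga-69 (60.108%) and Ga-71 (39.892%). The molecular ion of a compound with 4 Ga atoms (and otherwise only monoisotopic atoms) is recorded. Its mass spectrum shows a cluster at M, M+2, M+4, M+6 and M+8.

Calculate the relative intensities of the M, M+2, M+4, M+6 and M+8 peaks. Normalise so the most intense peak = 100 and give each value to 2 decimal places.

The 4 Ga atoms are independent, so intensities follow the terms of (0.60108 + 0.39892)^4.
P(M) = 0.60108^4 = 0.130536
P(M+2) = 4 × 0.60108^3 × 0.39892^1 = 0.346531
P(M+4) = 6 × 0.60108^2 × 0.39892^2 = 0.344975
P(M+6) = 4 × 0.60108^1 × 0.39892^3 = 0.152633
P(M+8) = 0.39892^4 = 0.025325
The M+2 peak is largest (0.346531); scaling to 100 gives 37.67 : 100.00 : 99.55 : 44.05 : 7.31.

37.67 : 100.00 : 99.55 : 44.05 : 7.31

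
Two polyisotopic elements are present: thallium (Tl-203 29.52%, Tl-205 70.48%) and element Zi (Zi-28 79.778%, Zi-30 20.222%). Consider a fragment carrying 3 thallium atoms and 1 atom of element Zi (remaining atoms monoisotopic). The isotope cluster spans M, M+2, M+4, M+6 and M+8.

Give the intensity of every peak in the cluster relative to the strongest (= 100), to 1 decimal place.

Thallium pattern (n=3): 0.02572463 : 0.18425524 : 0.43991564 : 0.35010449
Element Zi pattern (n=1): 0.79778 : 0.20222
Convolve the two distributions (both contribute in 2-u steps):
  M: 0.02572463×0.79778 = 0.020523
  M+2: 0.02572463×0.20222 + 0.18425524×0.79778 = 0.152197
  M+4: 0.18425524×0.20222 + 0.43991564×0.79778 = 0.388216
  M+6: 0.43991564×0.20222 + 0.35010449×0.79778 = 0.368266
  M+8: 0.35010449×0.20222 = 0.070798
Scale to base peak (0.388216) = 100: 5.3 : 39.2 : 100.0 : 94.9 : 18.2

5.3 : 39.2 : 100.0 : 94.9 : 18.2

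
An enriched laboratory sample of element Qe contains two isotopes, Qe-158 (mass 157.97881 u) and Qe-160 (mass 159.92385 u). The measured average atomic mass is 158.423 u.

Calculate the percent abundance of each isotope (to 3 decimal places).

Qe-158: 77.163%, Qe-160: 22.837%

Writing the weighted mean with unknown fraction x of Qe-158:
157.97881·x + 159.92385·(1 − x) = 158.423
(157.97881 − 159.92385)·x = 158.423 − 159.92385
x = -1.50085 / -1.94504 = 0.77163 → 77.163% Qe-158, 22.837% Qe-160.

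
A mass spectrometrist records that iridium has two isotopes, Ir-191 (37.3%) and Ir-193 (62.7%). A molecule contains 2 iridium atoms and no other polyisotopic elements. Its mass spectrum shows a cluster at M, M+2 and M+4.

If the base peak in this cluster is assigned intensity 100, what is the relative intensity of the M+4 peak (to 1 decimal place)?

84.0

Binomial terms of (0.373 + 0.627)^2: M 0.1391, M+2 0.4677, M+4 0.3931 → M+2 is the base peak.
P(M+2) = C(2,1) × 0.373^1 × 0.627^1 = 2 × 0.3730 × 0.6270 = 0.467742 (base)
P(M+4) = C(2,2) × 0.373^0 × 0.627^2 = 1 × 1.0000 × 0.393129 = 0.393129
Relative intensity = 0.393129 / 0.467742 × 100 = 84.0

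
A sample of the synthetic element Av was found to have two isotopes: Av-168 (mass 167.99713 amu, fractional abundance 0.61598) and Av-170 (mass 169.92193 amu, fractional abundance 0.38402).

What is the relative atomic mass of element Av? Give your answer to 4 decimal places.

168.7363 amu

Average mass = Σ (abundance × isotope mass) = 0.61598 × 167.99713 + 0.38402 × 169.92193
= 103.482872 + 65.253420 = 168.736292 amu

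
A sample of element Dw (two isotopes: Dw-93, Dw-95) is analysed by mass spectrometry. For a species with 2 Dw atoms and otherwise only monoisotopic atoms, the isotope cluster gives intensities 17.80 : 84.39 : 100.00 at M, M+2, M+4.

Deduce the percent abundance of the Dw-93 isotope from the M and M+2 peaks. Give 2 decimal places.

29.67%

Let p = fractional abundance of Dw-93. I(M+2)/I(M) = [C(2,1)·p^1·(1−p)] / p^2 = 2·(1−p)/p = 84.39/17.80 = 4.7410
(1−p)/p = 4.7410/2 = 2.3705  ⇒  p = 1/(1 + 2.3705) = 0.2967
Dw-93: 29.67%, Dw-95: 70.33%.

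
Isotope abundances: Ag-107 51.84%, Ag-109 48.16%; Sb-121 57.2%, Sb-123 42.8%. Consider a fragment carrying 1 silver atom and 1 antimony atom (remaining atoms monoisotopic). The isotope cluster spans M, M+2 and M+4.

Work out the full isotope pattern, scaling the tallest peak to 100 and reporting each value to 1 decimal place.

Silver pattern (n=1): 0.5184 : 0.4816
Antimony pattern (n=1): 0.5720 : 0.4280
Convolve the two distributions (both contribute in 2-u steps):
  M: 0.5184×0.5720 = 0.296525
  M+2: 0.5184×0.4280 + 0.4816×0.5720 = 0.497350
  M+4: 0.4816×0.4280 = 0.206125
Scale to base peak (0.497350) = 100: 59.6 : 100.0 : 41.4

59.6 : 100.0 : 41.4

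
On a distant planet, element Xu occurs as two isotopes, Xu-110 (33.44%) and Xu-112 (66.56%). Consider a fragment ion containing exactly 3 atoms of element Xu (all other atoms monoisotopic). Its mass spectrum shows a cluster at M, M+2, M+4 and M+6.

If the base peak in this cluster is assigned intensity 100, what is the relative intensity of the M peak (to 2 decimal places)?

Binomial terms of (0.3344 + 0.6656)^3: M 0.0374, M+2 0.2233, M+4 0.4444, M+6 0.2949 → M+4 is the base peak.
P(M+4) = C(3,2) × 0.3344^1 × 0.6656^2 = 3 × 0.3344 × 0.44302336 = 0.444441 (base)
P(M) = C(3,0) × 0.3344^3 × 0.6656^0 = 1 × 0.03739373 × 1.0000 = 0.037394
Relative intensity = 0.037394 / 0.444441 × 100 = 8.41

8.41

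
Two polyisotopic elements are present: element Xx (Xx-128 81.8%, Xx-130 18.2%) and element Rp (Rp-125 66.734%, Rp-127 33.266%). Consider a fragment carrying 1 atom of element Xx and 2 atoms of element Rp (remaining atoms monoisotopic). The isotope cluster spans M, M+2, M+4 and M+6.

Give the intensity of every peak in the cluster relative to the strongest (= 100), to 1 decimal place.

Element Xx pattern (n=1): 0.8180 : 0.1820
Element Rp pattern (n=2): 0.44534268 : 0.44399465 : 0.11066268
Convolve the two distributions (both contribute in 2-u steps):
  M: 0.8180×0.44534268 = 0.364290
  M+2: 0.8180×0.44399465 + 0.1820×0.44534268 = 0.444240
  M+4: 0.8180×0.11066268 + 0.1820×0.44399465 = 0.171329
  M+6: 0.1820×0.11066268 = 0.020141
Scale to base peak (0.444240) = 100: 82.0 : 100.0 : 38.6 : 4.5

82.0 : 100.0 : 38.6 : 4.5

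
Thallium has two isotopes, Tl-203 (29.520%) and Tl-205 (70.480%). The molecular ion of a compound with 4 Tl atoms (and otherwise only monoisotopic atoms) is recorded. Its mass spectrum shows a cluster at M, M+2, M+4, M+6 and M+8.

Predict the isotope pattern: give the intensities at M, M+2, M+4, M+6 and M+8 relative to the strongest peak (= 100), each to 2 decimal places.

1.84 : 17.54 : 62.83 : 100.00 : 59.69

Each Tl atom is independently Tl-203 (p = 0.29520) or Tl-205 (q = 0.70480); the cluster is the binomial expansion (p + q)^4.
P(M) = 0.29520^4 = 0.007594
P(M+2) = 4 × 0.29520^3 × 0.70480^1 = 0.072523
P(M+4) = 6 × 0.29520^2 × 0.70480^2 = 0.259726
P(M+6) = 4 × 0.29520^1 × 0.70480^3 = 0.413403
P(M+8) = 0.70480^4 = 0.246754
The M+6 peak is largest (0.413403); scaling to 100 gives 1.84 : 17.54 : 62.83 : 100.00 : 59.69.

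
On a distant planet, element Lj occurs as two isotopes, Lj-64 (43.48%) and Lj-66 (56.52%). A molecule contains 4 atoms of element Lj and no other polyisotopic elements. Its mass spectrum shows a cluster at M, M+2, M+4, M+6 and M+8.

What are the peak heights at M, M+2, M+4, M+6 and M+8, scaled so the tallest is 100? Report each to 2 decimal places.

9.86 : 51.29 : 100.00 : 86.66 : 28.16

The 4 Lj atoms are independent, so intensities follow the terms of (0.4348 + 0.5652)^4.
P(M) = 0.4348^4 = 0.035740
P(M+2) = 4 × 0.4348^3 × 0.5652^1 = 0.185836
P(M+4) = 6 × 0.4348^2 × 0.5652^2 = 0.362355
P(M+6) = 4 × 0.4348^1 × 0.5652^3 = 0.314019
P(M+8) = 0.5652^4 = 0.102049
The M+4 peak is largest (0.362355); scaling to 100 gives 9.86 : 51.29 : 100.00 : 86.66 : 28.16.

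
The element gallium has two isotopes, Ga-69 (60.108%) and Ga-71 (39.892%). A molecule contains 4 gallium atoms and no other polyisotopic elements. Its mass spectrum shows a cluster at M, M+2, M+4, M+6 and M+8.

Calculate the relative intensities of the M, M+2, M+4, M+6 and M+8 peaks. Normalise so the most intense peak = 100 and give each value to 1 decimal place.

Expanding (0.60108 + 0.39892)^4:
P(M) = 0.60108^4 = 0.130536
P(M+2) = 4 × 0.60108^3 × 0.39892^1 = 0.346531
P(M+4) = 6 × 0.60108^2 × 0.39892^2 = 0.344975
P(M+6) = 4 × 0.60108^1 × 0.39892^3 = 0.152633
P(M+8) = 0.39892^4 = 0.025325
The M+2 peak is largest (0.346531); scaling to 100 gives 37.7 : 100.0 : 99.6 : 44.0 : 7.3.

37.7 : 100.0 : 99.6 : 44.0 : 7.3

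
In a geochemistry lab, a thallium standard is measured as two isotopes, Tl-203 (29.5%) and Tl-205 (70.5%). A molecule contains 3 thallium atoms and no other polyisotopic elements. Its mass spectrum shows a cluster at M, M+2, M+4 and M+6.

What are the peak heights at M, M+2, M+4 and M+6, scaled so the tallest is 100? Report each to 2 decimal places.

Each Tl atom is independently Tl-203 (p = 0.295) or Tl-205 (q = 0.705); the cluster is the binomial expansion (p + q)^3.
P(M) = 0.295^3 = 0.025672
P(M+2) = 3 × 0.295^2 × 0.705^1 = 0.184058
P(M+4) = 3 × 0.295^1 × 0.705^2 = 0.439867
P(M+6) = 0.705^3 = 0.350403
The M+4 peak is largest (0.439867); scaling to 100 gives 5.84 : 41.84 : 100.00 : 79.66.

5.84 : 41.84 : 100.00 : 79.66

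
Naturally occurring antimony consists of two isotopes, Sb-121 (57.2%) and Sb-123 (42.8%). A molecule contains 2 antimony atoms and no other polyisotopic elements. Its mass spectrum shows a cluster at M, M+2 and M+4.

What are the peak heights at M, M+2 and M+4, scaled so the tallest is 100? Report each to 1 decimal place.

Expanding (0.572 + 0.428)^2:
P(M) = 0.572^2 = 0.327184
P(M+2) = 2 × 0.572^1 × 0.428^1 = 0.489632
P(M+4) = 0.428^2 = 0.183184
The M+2 peak is largest (0.489632); scaling to 100 gives 66.8 : 100.0 : 37.4.

66.8 : 100.0 : 37.4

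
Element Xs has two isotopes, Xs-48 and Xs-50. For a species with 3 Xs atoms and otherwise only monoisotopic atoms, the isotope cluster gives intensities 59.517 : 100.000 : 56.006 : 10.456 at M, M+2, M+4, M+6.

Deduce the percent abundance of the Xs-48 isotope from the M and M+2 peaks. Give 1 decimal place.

Write p for the Xs-48 fraction. I(M+2)/I(M) = [C(3,1)·p^2·(1−p)] / p^3 = 3·(1−p)/p = 100.000/59.517 = 1.6802
(1−p)/p = 1.6802/3 = 0.5601  ⇒  p = 1/(1 + 0.5601) = 0.6410
Xs-48: 64.1%, Xs-50: 35.9%.

64.1%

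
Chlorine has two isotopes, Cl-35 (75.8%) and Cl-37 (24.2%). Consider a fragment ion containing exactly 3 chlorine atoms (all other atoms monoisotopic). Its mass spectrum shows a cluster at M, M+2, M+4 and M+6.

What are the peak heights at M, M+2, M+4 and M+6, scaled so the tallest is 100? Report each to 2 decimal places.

100.00 : 95.78 : 30.58 : 3.25

Expanding (0.758 + 0.242)^3:
P(M) = 0.758^3 = 0.435520
P(M+2) = 3 × 0.758^2 × 0.242^1 = 0.417133
P(M+4) = 3 × 0.758^1 × 0.242^2 = 0.133175
P(M+6) = 0.242^3 = 0.014172
The M peak is largest (0.435520); scaling to 100 gives 100.00 : 95.78 : 30.58 : 3.25.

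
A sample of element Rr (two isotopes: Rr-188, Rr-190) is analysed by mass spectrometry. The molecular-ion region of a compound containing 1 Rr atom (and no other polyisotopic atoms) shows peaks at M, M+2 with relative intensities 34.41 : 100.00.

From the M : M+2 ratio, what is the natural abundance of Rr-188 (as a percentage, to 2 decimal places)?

25.60%

If p is the fraction of Rr that is Rr-188, then I(M+2)/I(M) = [C(1,1)·p^0·(1−p)] / p^1 = 1·(1−p)/p = 100.00/34.41 = 2.9061
(1−p)/p = 2.9061/1 = 2.9061  ⇒  p = 1/(1 + 2.9061) = 0.2560
Rr-188: 25.60%, Rr-190: 74.40%.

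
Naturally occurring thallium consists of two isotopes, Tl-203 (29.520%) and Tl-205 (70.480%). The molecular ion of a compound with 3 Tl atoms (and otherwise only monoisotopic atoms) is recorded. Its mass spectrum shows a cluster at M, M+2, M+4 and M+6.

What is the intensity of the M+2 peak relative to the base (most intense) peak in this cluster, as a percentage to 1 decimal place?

41.9%

Binomial terms of (0.29520 + 0.70480)^3: M 0.0257, M+2 0.1843, M+4 0.4399, M+6 0.3501 → M+4 is the base peak.
P(M+4) = C(3,2) × 0.29520^1 × 0.70480^2 = 3 × 0.2952 × 0.49674304 = 0.439916 (base)
P(M+2) = C(3,1) × 0.29520^2 × 0.70480^1 = 3 × 0.08714304 × 0.7048 = 0.184255
Relative intensity = 0.184255 / 0.439916 × 100 = 41.9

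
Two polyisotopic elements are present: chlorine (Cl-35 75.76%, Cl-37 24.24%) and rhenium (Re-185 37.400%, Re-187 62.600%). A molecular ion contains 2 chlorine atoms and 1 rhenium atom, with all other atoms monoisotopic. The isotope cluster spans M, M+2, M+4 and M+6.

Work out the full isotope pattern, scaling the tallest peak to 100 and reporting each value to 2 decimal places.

43.22 : 100.00 : 50.72 : 7.41

Chlorine pattern (n=2): 0.57395776 : 0.36728448 : 0.05875776
Rhenium pattern (n=1): 0.3740 : 0.6260
Convolve the two distributions (both contribute in 2-u steps):
  M: 0.57395776×0.3740 = 0.214660
  M+2: 0.57395776×0.6260 + 0.36728448×0.3740 = 0.496662
  M+4: 0.36728448×0.6260 + 0.05875776×0.3740 = 0.251895
  M+6: 0.05875776×0.6260 = 0.036782
Scale to base peak (0.496662) = 100: 43.22 : 100.00 : 50.72 : 7.41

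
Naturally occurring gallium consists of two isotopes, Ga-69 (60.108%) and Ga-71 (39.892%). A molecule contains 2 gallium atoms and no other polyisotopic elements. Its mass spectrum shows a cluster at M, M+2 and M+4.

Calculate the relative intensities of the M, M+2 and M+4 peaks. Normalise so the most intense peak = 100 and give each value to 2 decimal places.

The 2 Ga atoms are independent, so intensities follow the terms of (0.60108 + 0.39892)^2.
P(M) = 0.60108^2 = 0.361297
P(M+2) = 2 × 0.60108^1 × 0.39892^1 = 0.479566
P(M+4) = 0.39892^2 = 0.159137
The M+2 peak is largest (0.479566); scaling to 100 gives 75.34 : 100.00 : 33.18.

75.34 : 100.00 : 33.18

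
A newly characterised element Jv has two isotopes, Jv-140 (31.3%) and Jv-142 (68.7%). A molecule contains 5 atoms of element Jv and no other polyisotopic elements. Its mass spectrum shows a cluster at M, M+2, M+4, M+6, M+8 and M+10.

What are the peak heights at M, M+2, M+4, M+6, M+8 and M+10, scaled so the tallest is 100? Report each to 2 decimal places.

The 5 Jv atoms are independent, so intensities follow the terms of (0.313 + 0.687)^5.
P(M) = 0.313^5 = 0.003004
P(M+2) = 5 × 0.313^4 × 0.687^1 = 0.032969
P(M+4) = 10 × 0.313^3 × 0.687^2 = 0.144726
P(M+6) = 10 × 0.313^2 × 0.687^3 = 0.317657
P(M+8) = 5 × 0.313^1 × 0.687^4 = 0.348611
P(M+10) = 0.687^5 = 0.153033
The M+8 peak is largest (0.348611); scaling to 100 gives 0.86 : 9.46 : 41.52 : 91.12 : 100.00 : 43.90.

0.86 : 9.46 : 41.52 : 91.12 : 100.00 : 43.90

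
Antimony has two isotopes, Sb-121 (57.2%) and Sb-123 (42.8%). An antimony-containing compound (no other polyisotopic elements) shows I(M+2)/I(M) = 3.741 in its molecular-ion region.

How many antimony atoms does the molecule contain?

The M+2/M ratio from n Sb atoms is n · q/p = n · 0.428/0.572.
n = 3.741 × 0.572/0.428 = 5.00 ≈ 5

5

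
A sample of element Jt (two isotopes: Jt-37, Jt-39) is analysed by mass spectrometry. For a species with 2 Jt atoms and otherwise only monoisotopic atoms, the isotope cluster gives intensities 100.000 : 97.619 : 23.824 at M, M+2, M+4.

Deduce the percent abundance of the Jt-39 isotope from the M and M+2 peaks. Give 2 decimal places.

Let p = fractional abundance of Jt-37. I(M+2)/I(M) = [C(2,1)·p^1·(1−p)] / p^2 = 2·(1−p)/p = 97.619/100.000 = 0.9762
(1−p)/p = 0.9762/2 = 0.4881  ⇒  p = 1/(1 + 0.4881) = 0.6720
Jt-37: 67.20%, Jt-39: 32.80%.

32.80%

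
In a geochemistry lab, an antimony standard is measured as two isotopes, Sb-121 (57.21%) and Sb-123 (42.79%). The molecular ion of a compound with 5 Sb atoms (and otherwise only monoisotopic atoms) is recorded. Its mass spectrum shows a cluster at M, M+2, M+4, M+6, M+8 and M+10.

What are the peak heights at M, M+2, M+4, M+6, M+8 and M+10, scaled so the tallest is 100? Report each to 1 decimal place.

17.9 : 66.8 : 100.0 : 74.8 : 28.0 : 4.2

The 5 Sb atoms are independent, so intensities follow the terms of (0.5721 + 0.4279)^5.
P(M) = 0.5721^5 = 0.061286
P(M+2) = 5 × 0.5721^4 × 0.4279^1 = 0.229192
P(M+4) = 10 × 0.5721^3 × 0.4279^2 = 0.342847
P(M+6) = 10 × 0.5721^2 × 0.4279^3 = 0.256431
P(M+8) = 5 × 0.5721^1 × 0.4279^4 = 0.095898
P(M+10) = 0.4279^5 = 0.014345
The M+4 peak is largest (0.342847); scaling to 100 gives 17.9 : 66.8 : 100.0 : 74.8 : 28.0 : 4.2.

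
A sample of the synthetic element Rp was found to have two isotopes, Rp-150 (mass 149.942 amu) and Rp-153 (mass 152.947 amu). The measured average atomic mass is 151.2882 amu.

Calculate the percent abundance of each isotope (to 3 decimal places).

With x = fraction of Rp-150 (so Rp-153 is 1 − x):
149.942·x + 152.947·(1 − x) = 151.2882
(149.942 − 152.947)·x = 151.2882 − 152.947
x = -1.6588 / -3.005 = 0.55201 → 55.201% Rp-150, 44.799% Rp-153.

Rp-150: 55.201%, Rp-153: 44.799%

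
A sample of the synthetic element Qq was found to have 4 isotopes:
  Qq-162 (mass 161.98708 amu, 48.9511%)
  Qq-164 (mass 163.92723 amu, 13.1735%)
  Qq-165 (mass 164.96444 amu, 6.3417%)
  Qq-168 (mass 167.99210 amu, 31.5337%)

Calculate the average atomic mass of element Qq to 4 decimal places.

Average mass = Σ (abundance × isotope mass) = 0.489511 × 161.98708 + 0.131735 × 163.92723 + 0.063417 × 164.96444 + 0.315337 × 167.99210
= 79.294458 + 21.594954 + 10.461550 + 52.974125 = 164.325087 amu

164.3251 amu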